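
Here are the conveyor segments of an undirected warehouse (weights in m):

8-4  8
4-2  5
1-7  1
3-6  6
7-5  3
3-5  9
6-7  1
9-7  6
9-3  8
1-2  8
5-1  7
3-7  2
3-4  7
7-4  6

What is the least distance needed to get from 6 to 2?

Enumerating some paths:
6 - 7 - 1 - 2: 1+1+8 = 10
6 - 7 - 4 - 2: 1+6+5 = 12
6 - 7 - 3 - 4 - 2: 1+2+7+5 = 15
The minimum is 10 m via 6 - 7 - 1 - 2.

10 m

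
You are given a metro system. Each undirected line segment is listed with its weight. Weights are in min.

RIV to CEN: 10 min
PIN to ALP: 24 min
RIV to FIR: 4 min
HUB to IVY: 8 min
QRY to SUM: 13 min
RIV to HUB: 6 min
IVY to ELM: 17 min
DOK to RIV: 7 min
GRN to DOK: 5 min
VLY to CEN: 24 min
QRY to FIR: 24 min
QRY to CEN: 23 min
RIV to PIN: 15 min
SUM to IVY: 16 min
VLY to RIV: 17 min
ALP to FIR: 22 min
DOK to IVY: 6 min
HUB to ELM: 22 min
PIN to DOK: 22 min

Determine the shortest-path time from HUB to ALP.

32 min

Settle nodes by increasing distance from HUB:
HUB: 0
RIV: 6  (via HUB)
IVY: 8  (via HUB)
FIR: 10  (via RIV)
DOK: 13  (via RIV)
CEN: 16  (via RIV)
GRN: 18  (via DOK)
PIN: 21  (via RIV)
ELM: 22  (via HUB)
VLY: 23  (via RIV)
SUM: 24  (via IVY)
ALP: 32  (via FIR)
Shortest route: HUB–RIV–FIR–ALP = 32 min.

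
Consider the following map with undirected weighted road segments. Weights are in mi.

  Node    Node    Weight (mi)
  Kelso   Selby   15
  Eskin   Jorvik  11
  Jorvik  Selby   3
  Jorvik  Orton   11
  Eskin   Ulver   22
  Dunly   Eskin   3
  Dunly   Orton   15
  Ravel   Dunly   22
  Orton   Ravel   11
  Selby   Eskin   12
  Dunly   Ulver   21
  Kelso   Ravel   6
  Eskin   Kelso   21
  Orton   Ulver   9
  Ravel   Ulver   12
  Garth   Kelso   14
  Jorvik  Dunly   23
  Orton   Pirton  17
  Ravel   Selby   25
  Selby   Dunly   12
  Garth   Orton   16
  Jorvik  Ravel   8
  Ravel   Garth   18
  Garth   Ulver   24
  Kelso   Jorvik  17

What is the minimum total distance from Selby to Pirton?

31 mi

Shortest distances from Selby:
Selby: 0
Jorvik: 3  (via Selby)
Ravel: 11  (via Jorvik)
Dunly: 12  (via Selby)
Eskin: 12  (via Selby)
Orton: 14  (via Jorvik)
Kelso: 15  (via Selby)
Ulver: 23  (via Ravel)
Garth: 29  (via Ravel)
Pirton: 31  (via Orton)
Shortest route: Selby–Jorvik–Orton–Pirton = 31 mi.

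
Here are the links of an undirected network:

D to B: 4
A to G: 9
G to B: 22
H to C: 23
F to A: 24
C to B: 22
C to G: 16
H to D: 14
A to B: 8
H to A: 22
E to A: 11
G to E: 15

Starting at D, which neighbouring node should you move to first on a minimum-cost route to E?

Enumerating some paths:
D → B → A → E: 4+8+11 = 23
D → B → G → E: 4+22+15 = 41
D → B → A → G → E: 4+8+9+15 = 36
Cheapest is D → B → A → E at 23.
So from D the first move is to B.

B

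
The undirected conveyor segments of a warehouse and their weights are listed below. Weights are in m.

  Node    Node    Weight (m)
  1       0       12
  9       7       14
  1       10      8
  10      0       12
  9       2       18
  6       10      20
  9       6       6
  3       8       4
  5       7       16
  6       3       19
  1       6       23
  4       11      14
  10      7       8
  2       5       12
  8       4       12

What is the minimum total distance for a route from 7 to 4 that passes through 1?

Shortest 7→1: 7–10–1 = 16
Best 1 to 4: 1–6–3–8–4 costing 58
Total via 1: 16 + 58 = 74 m.

74 m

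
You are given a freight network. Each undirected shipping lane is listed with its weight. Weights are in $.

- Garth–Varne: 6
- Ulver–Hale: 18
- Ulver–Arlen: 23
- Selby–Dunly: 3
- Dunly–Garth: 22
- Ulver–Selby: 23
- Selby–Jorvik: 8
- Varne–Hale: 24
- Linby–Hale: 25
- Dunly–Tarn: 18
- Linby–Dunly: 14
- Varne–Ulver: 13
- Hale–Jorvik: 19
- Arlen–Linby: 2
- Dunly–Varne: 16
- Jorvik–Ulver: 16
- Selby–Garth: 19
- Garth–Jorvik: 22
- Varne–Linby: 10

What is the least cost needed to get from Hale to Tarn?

Enumerating some paths:
Hale → Jorvik → Selby → Dunly → Tarn: 19+8+3+18 = 48
Hale → Varne → Dunly → Tarn: 24+16+18 = 58
Hale → Linby → Dunly → Tarn: 25+14+18 = 57
The minimum is $48 via Hale → Jorvik → Selby → Dunly → Tarn.

$48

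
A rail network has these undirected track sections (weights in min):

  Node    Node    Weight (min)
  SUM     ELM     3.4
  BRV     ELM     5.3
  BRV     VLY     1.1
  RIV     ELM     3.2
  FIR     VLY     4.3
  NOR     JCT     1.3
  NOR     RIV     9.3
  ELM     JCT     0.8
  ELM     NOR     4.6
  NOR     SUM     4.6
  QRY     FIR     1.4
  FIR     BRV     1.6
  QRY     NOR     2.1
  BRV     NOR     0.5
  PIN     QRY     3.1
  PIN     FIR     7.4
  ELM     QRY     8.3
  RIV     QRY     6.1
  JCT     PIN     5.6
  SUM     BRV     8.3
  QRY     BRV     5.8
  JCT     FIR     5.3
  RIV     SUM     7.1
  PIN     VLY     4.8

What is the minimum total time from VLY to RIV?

6.9 min

Running Dijkstra from VLY:
VLY: 0
BRV: 1.1  (via VLY)
NOR: 1.6  (via BRV)
FIR: 2.7  (via BRV)
JCT: 2.9  (via NOR)
ELM: 3.7  (via JCT)
QRY: 3.7  (via NOR)
PIN: 4.8  (via VLY)
SUM: 6.2  (via NOR)
RIV: 6.9  (via ELM)
Shortest route: VLY–BRV–NOR–JCT–ELM–RIV = 6.9 min.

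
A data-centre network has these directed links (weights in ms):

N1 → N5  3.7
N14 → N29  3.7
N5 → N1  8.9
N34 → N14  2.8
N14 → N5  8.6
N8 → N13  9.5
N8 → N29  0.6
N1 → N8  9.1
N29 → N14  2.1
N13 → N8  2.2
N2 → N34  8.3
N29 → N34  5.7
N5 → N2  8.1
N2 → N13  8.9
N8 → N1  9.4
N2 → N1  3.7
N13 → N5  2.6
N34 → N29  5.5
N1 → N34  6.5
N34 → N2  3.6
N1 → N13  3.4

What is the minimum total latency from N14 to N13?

Compare a few routes:
N14–N29–N34–N2–N13: 3.7+5.7+3.6+8.9 = 21.9
N14–N29–N34–N2–N1–N13: 3.7+5.7+3.6+3.7+3.4 = 20.1
N14–N5–N1–N13: 8.6+8.9+3.4 = 20.9
The minimum is 20.1 ms via N14–N29–N34–N2–N1–N13.

20.1 ms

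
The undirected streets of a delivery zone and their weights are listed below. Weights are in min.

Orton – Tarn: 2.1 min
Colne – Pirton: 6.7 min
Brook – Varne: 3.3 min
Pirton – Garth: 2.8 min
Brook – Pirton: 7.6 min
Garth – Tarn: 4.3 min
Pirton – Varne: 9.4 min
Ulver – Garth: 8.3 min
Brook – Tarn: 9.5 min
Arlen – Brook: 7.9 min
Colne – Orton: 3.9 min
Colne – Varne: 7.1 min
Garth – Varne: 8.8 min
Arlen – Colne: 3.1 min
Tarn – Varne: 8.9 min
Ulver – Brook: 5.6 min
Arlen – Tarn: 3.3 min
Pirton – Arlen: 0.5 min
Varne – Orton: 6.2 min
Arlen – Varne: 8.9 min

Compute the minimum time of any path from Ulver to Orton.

Candidate routes:
Ulver → Garth → Tarn → Orton: 8.3+4.3+2.1 = 14.7
Ulver → Brook → Tarn → Orton: 5.6+9.5+2.1 = 17.2
Ulver → Garth → Pirton → Arlen → Tarn → Orton: 8.3+2.8+0.5+3.3+2.1 = 17
Ulver → Brook → Varne → Orton: 5.6+3.3+6.2 = 15.1
Cheapest is Ulver → Garth → Tarn → Orton at 14.7 min.

14.7 min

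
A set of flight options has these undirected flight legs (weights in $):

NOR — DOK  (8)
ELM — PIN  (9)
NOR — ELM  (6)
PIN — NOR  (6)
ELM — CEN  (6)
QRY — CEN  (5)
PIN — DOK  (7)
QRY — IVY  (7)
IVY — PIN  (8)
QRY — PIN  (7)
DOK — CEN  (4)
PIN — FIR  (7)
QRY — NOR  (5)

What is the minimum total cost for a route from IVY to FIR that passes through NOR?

Best IVY to NOR: IVY–QRY–NOR costing 12
Shortest NOR→FIR: NOR–PIN–FIR = 13
Total via NOR: 12 + 13 = $25.

$25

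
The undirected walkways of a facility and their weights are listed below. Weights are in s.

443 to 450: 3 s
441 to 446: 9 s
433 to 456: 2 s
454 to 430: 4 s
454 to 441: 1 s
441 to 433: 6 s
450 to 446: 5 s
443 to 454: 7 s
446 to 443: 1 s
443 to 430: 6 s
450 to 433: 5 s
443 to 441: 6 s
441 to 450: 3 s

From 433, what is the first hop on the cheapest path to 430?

Candidate routes:
433 → 450 → 443 → 430: 5+3+6 = 14
433 → 441 → 454 → 430: 6+1+4 = 11
433 → 450 → 441 → 454 → 430: 5+3+1+4 = 13
433 → 450 → 446 → 443 → 430: 5+5+1+6 = 17
Cheapest is 433 → 441 → 454 → 430 at 11 s.
So from 433 the first move is to 441.

441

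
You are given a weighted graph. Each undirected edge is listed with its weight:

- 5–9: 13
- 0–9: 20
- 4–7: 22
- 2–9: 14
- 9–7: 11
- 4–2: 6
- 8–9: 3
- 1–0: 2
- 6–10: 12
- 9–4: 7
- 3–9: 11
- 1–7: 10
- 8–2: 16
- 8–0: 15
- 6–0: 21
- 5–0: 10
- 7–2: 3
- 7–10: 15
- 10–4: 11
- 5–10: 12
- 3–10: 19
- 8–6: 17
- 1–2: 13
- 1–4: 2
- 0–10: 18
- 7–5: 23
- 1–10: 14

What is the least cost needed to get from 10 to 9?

18

Enumerating some paths:
10 → 5 → 9: 12+13 = 25
10 → 1 → 4 → 9: 14+2+7 = 23
10 → 4 → 9: 11+7 = 18
The minimum is 18 via 10 → 4 → 9.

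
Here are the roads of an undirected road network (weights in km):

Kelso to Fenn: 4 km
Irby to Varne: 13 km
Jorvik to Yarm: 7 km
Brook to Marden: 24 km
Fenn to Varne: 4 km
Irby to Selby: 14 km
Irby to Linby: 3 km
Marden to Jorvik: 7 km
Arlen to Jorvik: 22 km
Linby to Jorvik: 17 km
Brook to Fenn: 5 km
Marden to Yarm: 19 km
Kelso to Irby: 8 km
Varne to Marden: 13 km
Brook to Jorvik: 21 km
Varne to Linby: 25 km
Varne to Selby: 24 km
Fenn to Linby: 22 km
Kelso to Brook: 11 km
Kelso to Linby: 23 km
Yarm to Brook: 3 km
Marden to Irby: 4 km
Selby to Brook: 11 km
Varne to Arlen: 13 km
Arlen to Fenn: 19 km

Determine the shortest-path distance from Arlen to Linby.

Compare a few routes:
Arlen–Varne–Irby–Linby: 13+13+3 = 29
Arlen–Varne–Fenn–Kelso–Irby–Linby: 13+4+4+8+3 = 32
Arlen–Varne–Marden–Irby–Linby: 13+13+4+3 = 33
Arlen–Fenn–Kelso–Irby–Linby: 19+4+8+3 = 34
The minimum is 29 km via Arlen–Varne–Irby–Linby.

29 km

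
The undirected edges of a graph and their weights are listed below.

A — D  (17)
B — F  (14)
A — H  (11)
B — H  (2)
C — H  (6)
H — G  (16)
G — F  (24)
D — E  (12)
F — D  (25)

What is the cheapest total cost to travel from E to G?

56

Enumerating some paths:
E - D - A - H - B - F - G: 12+17+11+2+14+24 = 80
E - D - A - H - G: 12+17+11+16 = 56
E - D - F - B - H - G: 12+25+14+2+16 = 69
E - D - F - G: 12+25+24 = 61
The minimum is 56 via E - D - A - H - G.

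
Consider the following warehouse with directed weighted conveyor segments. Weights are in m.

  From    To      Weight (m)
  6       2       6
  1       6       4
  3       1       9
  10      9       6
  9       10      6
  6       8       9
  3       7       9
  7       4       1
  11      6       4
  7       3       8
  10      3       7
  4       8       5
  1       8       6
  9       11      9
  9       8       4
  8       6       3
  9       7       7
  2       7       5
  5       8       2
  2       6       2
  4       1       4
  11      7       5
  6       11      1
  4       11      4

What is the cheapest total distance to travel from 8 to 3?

Enumerating some paths:
8 - 6 - 2 - 7 - 3: 3+6+5+8 = 22
8 - 6 - 11 - 7 - 3: 3+1+5+8 = 17
The minimum is 17 m via 8 - 6 - 11 - 7 - 3.

17 m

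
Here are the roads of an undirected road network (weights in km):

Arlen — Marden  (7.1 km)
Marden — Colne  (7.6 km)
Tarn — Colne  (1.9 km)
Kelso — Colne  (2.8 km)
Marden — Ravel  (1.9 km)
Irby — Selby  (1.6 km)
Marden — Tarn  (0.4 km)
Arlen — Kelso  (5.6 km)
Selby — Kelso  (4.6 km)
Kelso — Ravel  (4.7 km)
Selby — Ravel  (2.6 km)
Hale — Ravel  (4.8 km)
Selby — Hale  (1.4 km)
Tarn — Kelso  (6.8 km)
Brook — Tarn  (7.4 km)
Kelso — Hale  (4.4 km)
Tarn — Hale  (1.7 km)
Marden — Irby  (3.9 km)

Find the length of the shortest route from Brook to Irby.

11.7 km

Running Dijkstra from Brook:
Brook: 0
Tarn: 7.4  (via Brook)
Marden: 7.8  (via Tarn)
Hale: 9.1  (via Tarn)
Colne: 9.3  (via Tarn)
Ravel: 9.7  (via Marden)
Selby: 10.5  (via Hale)
Irby: 11.7  (via Marden)
Shortest route: Brook → Tarn → Marden → Irby = 11.7 km.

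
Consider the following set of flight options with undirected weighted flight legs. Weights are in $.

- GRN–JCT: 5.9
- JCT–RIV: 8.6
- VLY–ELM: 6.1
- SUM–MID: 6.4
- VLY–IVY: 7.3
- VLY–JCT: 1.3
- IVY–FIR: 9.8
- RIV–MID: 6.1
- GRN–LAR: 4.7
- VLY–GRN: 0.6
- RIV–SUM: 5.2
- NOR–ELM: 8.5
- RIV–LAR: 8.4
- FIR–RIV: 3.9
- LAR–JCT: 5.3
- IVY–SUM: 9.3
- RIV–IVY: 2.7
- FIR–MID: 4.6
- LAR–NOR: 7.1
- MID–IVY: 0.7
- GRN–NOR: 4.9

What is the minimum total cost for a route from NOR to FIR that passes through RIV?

Best NOR to RIV: NOR → GRN → VLY → JCT → RIV costing 15.4
Shortest RIV→FIR: RIV → FIR = 3.9
Total via RIV: 15.4 + 3.9 = $19.3.

$19.3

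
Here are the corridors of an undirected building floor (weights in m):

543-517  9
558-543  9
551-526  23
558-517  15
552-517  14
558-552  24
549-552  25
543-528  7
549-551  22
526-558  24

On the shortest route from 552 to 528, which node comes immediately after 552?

Compare a few routes:
552 - 517 - 543 - 528: 14+9+7 = 30
552 - 517 - 558 - 543 - 528: 14+15+9+7 = 45
552 - 558 - 543 - 528: 24+9+7 = 40
552 - 558 - 517 - 543 - 528: 24+15+9+7 = 55
The minimum is 30 m via 552 - 517 - 543 - 528.
So from 552 the first move is to 517.

517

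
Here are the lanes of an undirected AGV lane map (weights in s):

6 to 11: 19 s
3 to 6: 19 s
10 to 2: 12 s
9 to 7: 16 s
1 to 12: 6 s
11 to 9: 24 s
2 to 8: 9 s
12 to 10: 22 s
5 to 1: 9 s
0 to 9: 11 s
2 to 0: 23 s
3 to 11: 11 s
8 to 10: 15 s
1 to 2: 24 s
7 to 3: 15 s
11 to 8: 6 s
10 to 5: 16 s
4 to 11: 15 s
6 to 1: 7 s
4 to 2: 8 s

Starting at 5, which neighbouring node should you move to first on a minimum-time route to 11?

Candidate routes:
5 → 10 → 8 → 11: 16+15+6 = 37
5 → 1 → 6 → 11: 9+7+19 = 35
The minimum is 35 s via 5 → 1 → 6 → 11.
So from 5 the first move is to 1.

1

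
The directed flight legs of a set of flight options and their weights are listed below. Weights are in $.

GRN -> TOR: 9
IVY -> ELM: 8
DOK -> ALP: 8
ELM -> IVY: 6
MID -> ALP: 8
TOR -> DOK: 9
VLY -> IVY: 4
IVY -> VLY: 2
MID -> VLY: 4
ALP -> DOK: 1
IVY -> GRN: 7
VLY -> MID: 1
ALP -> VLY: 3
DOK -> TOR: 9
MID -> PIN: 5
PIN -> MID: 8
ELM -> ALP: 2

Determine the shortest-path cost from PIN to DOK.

$17

Running Dijkstra from PIN:
PIN: 0
MID: 8  (via PIN)
VLY: 12  (via MID)
IVY: 16  (via VLY)
ALP: 16  (via MID)
DOK: 17  (via ALP)
Shortest route: PIN–MID–ALP–DOK = $17.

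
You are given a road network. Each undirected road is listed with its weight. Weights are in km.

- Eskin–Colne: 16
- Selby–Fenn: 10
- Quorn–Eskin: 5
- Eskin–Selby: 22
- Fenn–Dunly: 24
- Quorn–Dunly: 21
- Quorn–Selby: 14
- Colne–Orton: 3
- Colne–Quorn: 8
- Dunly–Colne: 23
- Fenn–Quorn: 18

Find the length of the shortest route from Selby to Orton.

Settle nodes by increasing distance from Selby:
Selby: 0
Fenn: 10  (via Selby)
Quorn: 14  (via Selby)
Eskin: 19  (via Quorn)
Colne: 22  (via Quorn)
Orton: 25  (via Colne)
Shortest route: Selby–Quorn–Colne–Orton = 25 km.

25 km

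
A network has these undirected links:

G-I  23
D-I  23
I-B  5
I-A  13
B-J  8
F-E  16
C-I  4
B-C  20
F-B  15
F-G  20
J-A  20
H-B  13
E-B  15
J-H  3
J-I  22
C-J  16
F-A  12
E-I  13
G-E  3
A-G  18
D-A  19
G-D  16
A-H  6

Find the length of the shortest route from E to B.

Running Dijkstra from E:
E: 0
G: 3  (via E)
I: 13  (via E)
B: 15  (via E)
Shortest route: E–B = 15.

15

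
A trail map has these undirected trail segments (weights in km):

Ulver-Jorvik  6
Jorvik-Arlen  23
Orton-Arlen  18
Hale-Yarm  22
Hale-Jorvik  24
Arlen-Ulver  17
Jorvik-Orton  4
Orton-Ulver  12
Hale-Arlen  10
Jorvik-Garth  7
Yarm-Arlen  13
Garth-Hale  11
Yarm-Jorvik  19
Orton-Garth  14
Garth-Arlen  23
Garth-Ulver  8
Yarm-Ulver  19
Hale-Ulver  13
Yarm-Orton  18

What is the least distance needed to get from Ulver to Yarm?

Enumerating some paths:
Ulver → Jorvik → Yarm: 6+19 = 25
Ulver → Jorvik → Orton → Yarm: 6+4+18 = 28
Ulver → Yarm: 19 = 19
Ulver → Orton → Yarm: 12+18 = 30
The minimum is 19 km via Ulver → Yarm.

19 km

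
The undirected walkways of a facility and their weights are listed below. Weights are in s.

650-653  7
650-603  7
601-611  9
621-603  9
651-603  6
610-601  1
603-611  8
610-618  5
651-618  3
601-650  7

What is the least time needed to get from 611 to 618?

Candidate routes:
611–601–610–618: 9+1+5 = 15
611–603–651–618: 8+6+3 = 17
The minimum is 15 s via 611–601–610–618.

15 s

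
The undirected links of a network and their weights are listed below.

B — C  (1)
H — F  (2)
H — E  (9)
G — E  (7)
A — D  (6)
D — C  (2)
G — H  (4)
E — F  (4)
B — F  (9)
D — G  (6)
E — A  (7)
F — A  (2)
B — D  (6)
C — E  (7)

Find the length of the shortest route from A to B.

Candidate routes:
A–F–B: 2+9 = 11
A–D–C–B: 6+2+1 = 9
Cheapest is A–D–C–B at 9.

9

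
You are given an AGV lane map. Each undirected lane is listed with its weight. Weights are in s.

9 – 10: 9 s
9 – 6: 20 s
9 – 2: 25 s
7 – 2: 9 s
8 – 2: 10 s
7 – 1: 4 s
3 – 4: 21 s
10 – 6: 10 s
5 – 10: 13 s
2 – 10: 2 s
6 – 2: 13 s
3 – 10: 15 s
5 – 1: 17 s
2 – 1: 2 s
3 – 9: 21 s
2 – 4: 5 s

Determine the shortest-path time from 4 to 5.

20 s

Settle nodes by increasing distance from 4:
4: 0
2: 5  (via 4)
1: 7  (via 2)
10: 7  (via 2)
7: 11  (via 1)
8: 15  (via 2)
9: 16  (via 10)
6: 17  (via 10)
5: 20  (via 10)
Shortest route: 4 → 2 → 10 → 5 = 20 s.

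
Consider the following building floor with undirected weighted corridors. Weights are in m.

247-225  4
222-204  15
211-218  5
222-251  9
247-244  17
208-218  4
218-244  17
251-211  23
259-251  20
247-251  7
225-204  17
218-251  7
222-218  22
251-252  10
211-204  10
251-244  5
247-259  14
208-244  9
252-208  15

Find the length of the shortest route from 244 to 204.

Settle nodes by increasing distance from 244:
244: 0
251: 5  (via 244)
208: 9  (via 244)
247: 12  (via 251)
218: 12  (via 251)
222: 14  (via 251)
252: 15  (via 251)
225: 16  (via 247)
211: 17  (via 218)
259: 25  (via 251)
204: 27  (via 211)
Shortest route: 244–251–218–211–204 = 27 m.

27 m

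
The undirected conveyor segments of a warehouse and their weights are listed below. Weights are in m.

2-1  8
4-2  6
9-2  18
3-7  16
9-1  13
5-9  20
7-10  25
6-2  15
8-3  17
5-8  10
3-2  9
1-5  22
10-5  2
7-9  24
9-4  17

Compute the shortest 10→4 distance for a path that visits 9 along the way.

Best 10 to 9: 10–5–9 costing 22
Shortest 9→4: 9–4 = 17
Total via 9: 22 + 17 = 39 m.

39 m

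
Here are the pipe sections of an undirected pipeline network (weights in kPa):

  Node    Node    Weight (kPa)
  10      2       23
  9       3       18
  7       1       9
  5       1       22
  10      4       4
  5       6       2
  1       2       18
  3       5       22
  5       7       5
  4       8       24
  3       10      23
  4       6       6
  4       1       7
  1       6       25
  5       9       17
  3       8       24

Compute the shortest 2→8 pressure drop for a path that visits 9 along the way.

Best 2 to 9: 2 → 1 → 7 → 5 → 9 costing 49
Shortest 9→8: 9 → 3 → 8 = 42
Total via 9: 49 + 42 = 91 kPa.

91 kPa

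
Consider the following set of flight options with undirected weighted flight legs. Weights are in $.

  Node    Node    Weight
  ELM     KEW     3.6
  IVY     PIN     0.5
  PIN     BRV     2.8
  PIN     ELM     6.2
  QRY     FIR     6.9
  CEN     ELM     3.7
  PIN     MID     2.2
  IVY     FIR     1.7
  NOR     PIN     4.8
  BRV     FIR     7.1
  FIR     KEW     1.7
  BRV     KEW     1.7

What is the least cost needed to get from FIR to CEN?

Settle nodes by increasing distance from FIR:
FIR: 0
KEW: 1.7  (via FIR)
IVY: 1.7  (via FIR)
PIN: 2.2  (via IVY)
BRV: 3.4  (via KEW)
MID: 4.4  (via PIN)
ELM: 5.3  (via KEW)
QRY: 6.9  (via FIR)
NOR: 7  (via PIN)
CEN: 9  (via ELM)
Shortest route: FIR → KEW → ELM → CEN = $9.

$9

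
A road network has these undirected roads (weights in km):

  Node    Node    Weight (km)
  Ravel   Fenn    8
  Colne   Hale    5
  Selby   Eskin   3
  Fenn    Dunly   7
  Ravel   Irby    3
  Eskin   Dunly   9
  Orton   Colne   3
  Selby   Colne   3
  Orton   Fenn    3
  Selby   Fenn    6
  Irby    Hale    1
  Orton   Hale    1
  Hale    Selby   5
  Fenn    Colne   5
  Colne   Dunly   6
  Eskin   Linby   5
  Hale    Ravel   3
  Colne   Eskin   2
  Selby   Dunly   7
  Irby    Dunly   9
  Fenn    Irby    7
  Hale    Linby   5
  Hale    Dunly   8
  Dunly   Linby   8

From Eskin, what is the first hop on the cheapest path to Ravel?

Compare a few routes:
Eskin–Colne–Hale–Ravel: 2+5+3 = 10
Eskin–Colne–Orton–Hale–Ravel: 2+3+1+3 = 9
Cheapest is Eskin–Colne–Orton–Hale–Ravel at 9 km.
So from Eskin the first move is to Colne.

Colne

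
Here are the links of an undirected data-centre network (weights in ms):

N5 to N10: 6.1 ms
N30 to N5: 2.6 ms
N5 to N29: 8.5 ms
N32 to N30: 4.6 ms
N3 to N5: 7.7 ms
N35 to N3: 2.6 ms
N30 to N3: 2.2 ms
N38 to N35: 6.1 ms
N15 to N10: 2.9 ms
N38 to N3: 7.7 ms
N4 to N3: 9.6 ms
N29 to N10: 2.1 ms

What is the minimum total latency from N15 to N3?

13.8 ms

Settle nodes by increasing distance from N15:
N15: 0
N10: 2.9  (via N15)
N29: 5  (via N10)
N5: 9  (via N10)
N30: 11.6  (via N5)
N3: 13.8  (via N30)
Shortest route: N15 → N10 → N5 → N30 → N3 = 13.8 ms.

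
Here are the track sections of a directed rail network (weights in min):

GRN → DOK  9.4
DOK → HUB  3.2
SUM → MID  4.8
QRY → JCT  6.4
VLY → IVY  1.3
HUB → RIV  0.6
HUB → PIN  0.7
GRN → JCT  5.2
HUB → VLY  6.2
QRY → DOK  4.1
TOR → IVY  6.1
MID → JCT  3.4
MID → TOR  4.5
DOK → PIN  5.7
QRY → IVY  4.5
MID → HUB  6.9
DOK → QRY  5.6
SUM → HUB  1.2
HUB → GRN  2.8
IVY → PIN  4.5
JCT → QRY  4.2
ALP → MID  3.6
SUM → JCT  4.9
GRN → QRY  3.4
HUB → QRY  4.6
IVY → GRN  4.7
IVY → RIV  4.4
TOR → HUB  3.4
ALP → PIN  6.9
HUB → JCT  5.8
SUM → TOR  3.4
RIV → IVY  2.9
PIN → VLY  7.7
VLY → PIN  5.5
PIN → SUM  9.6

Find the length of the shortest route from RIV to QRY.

Enumerating some paths:
RIV–IVY–GRN–DOK–QRY: 2.9+4.7+9.4+5.6 = 22.6
RIV–IVY–GRN–QRY: 2.9+4.7+3.4 = 11
RIV–IVY–GRN–JCT–QRY: 2.9+4.7+5.2+4.2 = 17
The minimum is 11 min via RIV–IVY–GRN–QRY.

11 min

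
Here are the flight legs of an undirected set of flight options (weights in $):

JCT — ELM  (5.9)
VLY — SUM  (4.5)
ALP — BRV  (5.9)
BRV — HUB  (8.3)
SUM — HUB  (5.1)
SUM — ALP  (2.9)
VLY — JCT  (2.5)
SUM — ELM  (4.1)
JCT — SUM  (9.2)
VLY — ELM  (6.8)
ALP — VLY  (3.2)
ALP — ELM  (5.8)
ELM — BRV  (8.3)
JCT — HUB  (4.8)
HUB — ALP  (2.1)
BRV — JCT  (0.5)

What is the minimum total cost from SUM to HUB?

$5

Candidate routes:
SUM–ALP–HUB: 2.9+2.1 = 5
SUM–VLY–JCT–HUB: 4.5+2.5+4.8 = 11.8
SUM–HUB: 5.1 = 5.1
SUM–VLY–ALP–HUB: 4.5+3.2+2.1 = 9.8
Cheapest is SUM–ALP–HUB at $5.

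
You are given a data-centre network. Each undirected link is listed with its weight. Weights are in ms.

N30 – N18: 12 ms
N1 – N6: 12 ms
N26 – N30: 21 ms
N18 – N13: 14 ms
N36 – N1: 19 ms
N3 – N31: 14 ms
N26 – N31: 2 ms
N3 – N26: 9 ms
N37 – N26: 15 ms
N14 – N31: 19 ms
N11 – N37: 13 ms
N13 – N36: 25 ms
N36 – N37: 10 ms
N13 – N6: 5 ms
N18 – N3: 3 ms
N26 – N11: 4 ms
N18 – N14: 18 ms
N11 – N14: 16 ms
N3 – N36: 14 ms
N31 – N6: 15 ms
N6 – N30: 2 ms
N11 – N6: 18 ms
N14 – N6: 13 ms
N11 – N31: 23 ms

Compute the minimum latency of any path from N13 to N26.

22 ms

Shortest distances from N13:
N13: 0
N6: 5  (via N13)
N30: 7  (via N6)
N18: 14  (via N13)
N3: 17  (via N18)
N1: 17  (via N6)
N14: 18  (via N6)
N31: 20  (via N6)
N26: 22  (via N31)
Shortest route: N13 → N6 → N31 → N26 = 22 ms.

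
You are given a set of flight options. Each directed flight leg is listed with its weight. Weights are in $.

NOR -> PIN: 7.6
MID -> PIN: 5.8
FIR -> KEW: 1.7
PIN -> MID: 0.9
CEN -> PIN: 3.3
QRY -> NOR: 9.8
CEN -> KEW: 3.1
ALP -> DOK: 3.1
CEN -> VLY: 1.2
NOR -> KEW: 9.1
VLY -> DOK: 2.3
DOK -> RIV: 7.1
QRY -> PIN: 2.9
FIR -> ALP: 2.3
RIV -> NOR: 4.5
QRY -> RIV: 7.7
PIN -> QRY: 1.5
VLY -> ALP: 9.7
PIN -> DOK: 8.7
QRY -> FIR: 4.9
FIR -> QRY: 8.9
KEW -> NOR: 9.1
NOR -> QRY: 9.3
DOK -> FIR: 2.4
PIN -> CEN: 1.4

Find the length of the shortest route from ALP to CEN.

Shortest distances from ALP:
ALP: 0
DOK: 3.1  (via ALP)
FIR: 5.5  (via DOK)
KEW: 7.2  (via FIR)
RIV: 10.2  (via DOK)
QRY: 14.4  (via FIR)
NOR: 14.7  (via RIV)
PIN: 17.3  (via QRY)
MID: 18.2  (via PIN)
CEN: 18.7  (via PIN)
Shortest route: ALP–DOK–FIR–QRY–PIN–CEN = $18.7.

$18.7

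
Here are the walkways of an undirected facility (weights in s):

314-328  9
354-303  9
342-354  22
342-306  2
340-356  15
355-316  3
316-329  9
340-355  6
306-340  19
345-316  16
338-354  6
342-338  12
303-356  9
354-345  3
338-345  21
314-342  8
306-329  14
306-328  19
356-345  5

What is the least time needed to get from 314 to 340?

Running Dijkstra from 314:
314: 0
342: 8  (via 314)
328: 9  (via 314)
306: 10  (via 342)
338: 20  (via 342)
329: 24  (via 306)
354: 26  (via 338)
340: 29  (via 306)
Shortest route: 314–342–306–340 = 29 s.

29 s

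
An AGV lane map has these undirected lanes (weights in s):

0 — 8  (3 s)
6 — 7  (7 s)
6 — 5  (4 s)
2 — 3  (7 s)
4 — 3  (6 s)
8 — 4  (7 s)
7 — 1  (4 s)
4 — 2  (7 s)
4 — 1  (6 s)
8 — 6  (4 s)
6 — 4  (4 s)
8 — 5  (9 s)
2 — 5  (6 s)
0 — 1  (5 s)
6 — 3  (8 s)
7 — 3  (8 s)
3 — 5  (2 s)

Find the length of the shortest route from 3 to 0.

Shortest distances from 3:
3: 0
5: 2  (via 3)
4: 6  (via 3)
6: 6  (via 5)
2: 7  (via 3)
7: 8  (via 3)
8: 10  (via 6)
1: 12  (via 4)
0: 13  (via 8)
Shortest route: 3 → 5 → 6 → 8 → 0 = 13 s.

13 s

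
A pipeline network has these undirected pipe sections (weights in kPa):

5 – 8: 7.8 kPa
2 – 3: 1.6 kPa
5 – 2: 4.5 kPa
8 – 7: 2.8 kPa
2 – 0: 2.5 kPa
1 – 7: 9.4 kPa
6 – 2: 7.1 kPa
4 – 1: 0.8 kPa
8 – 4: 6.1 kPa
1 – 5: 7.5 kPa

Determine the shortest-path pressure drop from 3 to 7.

16.7 kPa

Shortest distances from 3:
3: 0
2: 1.6  (via 3)
0: 4.1  (via 2)
5: 6.1  (via 2)
6: 8.7  (via 2)
1: 13.6  (via 5)
8: 13.9  (via 5)
4: 14.4  (via 1)
7: 16.7  (via 8)
Shortest route: 3–2–5–8–7 = 16.7 kPa.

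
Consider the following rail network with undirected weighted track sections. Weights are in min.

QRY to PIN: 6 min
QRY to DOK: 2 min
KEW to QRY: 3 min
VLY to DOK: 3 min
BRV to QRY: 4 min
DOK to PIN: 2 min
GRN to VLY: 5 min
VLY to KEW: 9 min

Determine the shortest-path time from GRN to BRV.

Enumerating some paths:
GRN - VLY - DOK - QRY - BRV: 5+3+2+4 = 14
GRN - VLY - DOK - PIN - QRY - BRV: 5+3+2+6+4 = 20
The minimum is 14 min via GRN - VLY - DOK - QRY - BRV.

14 min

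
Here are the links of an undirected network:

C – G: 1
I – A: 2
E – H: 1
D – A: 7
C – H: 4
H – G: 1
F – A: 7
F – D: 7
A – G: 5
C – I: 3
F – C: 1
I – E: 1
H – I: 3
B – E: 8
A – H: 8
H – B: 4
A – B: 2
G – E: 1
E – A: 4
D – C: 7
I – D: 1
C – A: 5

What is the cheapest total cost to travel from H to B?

4

Enumerating some paths:
H–B: 4 = 4
H–E–A–B: 1+4+2 = 7
H–E–I–A–B: 1+1+2+2 = 6
Cheapest is H–B at 4.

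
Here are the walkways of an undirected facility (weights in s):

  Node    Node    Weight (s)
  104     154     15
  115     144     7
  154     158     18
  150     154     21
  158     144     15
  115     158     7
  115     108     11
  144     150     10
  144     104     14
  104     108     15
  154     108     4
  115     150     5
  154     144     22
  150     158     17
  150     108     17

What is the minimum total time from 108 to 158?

18 s

Candidate routes:
108 - 150 - 115 - 158: 17+5+7 = 29
108 - 154 - 158: 4+18 = 22
108 - 115 - 158: 11+7 = 18
108 - 115 - 150 - 158: 11+5+17 = 33
Cheapest is 108 - 115 - 158 at 18 s.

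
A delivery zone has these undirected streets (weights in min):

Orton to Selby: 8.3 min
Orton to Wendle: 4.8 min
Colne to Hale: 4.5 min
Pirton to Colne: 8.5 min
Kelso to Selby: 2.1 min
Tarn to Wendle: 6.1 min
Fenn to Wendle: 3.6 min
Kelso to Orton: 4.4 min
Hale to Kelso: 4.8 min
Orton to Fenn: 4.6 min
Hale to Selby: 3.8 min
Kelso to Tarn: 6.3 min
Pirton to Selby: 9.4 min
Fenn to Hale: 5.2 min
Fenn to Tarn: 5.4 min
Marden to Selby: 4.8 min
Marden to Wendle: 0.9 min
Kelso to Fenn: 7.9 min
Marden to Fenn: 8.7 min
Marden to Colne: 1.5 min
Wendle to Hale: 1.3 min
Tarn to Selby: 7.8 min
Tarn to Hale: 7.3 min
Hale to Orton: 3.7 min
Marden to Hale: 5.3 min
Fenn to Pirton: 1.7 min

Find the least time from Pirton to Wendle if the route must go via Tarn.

13.2 min

Best Pirton to Tarn: Pirton–Fenn–Tarn costing 7.1
Best Tarn to Wendle: Tarn–Wendle costing 6.1
Total via Tarn: 7.1 + 6.1 = 13.2 min.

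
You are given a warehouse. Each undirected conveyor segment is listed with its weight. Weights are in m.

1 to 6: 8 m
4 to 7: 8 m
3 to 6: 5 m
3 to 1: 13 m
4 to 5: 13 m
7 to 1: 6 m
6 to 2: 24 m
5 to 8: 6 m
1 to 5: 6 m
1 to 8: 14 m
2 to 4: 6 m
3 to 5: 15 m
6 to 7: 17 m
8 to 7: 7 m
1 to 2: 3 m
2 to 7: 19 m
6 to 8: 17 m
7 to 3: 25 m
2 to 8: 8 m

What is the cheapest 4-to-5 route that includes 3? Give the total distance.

Best 4 to 3: 4 → 2 → 1 → 3 costing 22
Shortest 3→5: 3 → 5 = 15
Total via 3: 22 + 15 = 37 m.

37 m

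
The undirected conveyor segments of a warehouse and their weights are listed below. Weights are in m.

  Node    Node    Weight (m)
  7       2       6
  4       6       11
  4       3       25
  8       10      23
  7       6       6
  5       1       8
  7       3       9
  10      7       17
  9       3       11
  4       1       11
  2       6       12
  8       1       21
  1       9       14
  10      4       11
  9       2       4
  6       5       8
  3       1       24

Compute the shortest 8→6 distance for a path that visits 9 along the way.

51 m

Shortest 8→9: 8 → 1 → 9 = 35
Shortest 9→6: 9 → 2 → 6 = 16
Total via 9: 35 + 16 = 51 m.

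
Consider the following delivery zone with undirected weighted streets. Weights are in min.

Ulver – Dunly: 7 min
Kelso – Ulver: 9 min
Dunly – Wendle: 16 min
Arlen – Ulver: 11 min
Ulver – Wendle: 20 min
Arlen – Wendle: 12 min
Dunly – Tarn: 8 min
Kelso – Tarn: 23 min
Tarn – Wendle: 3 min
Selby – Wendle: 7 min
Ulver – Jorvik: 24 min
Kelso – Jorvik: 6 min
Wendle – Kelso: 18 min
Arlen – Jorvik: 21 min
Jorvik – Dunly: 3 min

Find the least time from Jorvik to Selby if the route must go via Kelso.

31 min

Shortest Jorvik→Kelso: Jorvik–Kelso = 6
Shortest Kelso→Selby: Kelso–Wendle–Selby = 25
Total via Kelso: 6 + 25 = 31 min.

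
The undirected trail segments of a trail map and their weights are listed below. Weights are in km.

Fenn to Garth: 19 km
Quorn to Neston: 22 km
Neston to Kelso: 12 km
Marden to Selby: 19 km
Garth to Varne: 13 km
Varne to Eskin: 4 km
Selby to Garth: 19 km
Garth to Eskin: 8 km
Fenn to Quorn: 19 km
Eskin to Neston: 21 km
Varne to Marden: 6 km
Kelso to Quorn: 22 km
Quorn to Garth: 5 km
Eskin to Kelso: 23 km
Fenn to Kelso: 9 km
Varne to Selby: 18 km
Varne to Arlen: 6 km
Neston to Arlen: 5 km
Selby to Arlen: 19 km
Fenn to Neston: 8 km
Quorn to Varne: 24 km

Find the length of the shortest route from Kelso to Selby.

36 km

Running Dijkstra from Kelso:
Kelso: 0
Fenn: 9  (via Kelso)
Neston: 12  (via Kelso)
Arlen: 17  (via Neston)
Quorn: 22  (via Kelso)
Eskin: 23  (via Kelso)
Varne: 23  (via Arlen)
Garth: 27  (via Quorn)
Marden: 29  (via Varne)
Selby: 36  (via Arlen)
Shortest route: Kelso → Neston → Arlen → Selby = 36 km.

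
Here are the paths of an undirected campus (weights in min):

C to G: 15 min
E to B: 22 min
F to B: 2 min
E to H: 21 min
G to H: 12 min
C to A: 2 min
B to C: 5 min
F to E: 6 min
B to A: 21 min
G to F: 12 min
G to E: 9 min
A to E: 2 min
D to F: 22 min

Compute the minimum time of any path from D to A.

30 min

Enumerating some paths:
D - F - B - C - A: 22+2+5+2 = 31
D - F - E - A: 22+6+2 = 30
The minimum is 30 min via D - F - E - A.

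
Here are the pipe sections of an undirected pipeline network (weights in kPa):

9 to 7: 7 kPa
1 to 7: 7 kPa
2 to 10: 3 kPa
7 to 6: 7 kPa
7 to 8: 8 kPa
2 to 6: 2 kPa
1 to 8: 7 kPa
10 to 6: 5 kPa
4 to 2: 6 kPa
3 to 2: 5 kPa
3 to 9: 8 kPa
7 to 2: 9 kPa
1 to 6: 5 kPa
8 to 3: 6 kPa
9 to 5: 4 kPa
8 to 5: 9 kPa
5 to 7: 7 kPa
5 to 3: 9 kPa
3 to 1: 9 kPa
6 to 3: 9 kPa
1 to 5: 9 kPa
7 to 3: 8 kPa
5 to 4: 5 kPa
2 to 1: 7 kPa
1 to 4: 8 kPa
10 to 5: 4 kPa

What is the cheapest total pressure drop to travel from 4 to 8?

Shortest distances from 4:
4: 0
5: 5  (via 4)
2: 6  (via 4)
1: 8  (via 4)
6: 8  (via 2)
9: 9  (via 5)
10: 9  (via 5)
3: 11  (via 2)
7: 12  (via 5)
8: 14  (via 5)
Shortest route: 4–5–8 = 14 kPa.

14 kPa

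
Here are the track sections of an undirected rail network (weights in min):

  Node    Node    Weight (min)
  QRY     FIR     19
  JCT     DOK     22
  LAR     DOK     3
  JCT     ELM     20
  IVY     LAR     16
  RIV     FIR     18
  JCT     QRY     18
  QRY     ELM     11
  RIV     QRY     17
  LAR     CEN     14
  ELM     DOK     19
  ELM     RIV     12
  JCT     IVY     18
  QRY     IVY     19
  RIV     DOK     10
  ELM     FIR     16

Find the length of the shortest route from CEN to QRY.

Shortest distances from CEN:
CEN: 0
LAR: 14  (via CEN)
DOK: 17  (via LAR)
RIV: 27  (via DOK)
IVY: 30  (via LAR)
ELM: 36  (via DOK)
JCT: 39  (via DOK)
QRY: 44  (via RIV)
Shortest route: CEN → LAR → DOK → RIV → QRY = 44 min.

44 min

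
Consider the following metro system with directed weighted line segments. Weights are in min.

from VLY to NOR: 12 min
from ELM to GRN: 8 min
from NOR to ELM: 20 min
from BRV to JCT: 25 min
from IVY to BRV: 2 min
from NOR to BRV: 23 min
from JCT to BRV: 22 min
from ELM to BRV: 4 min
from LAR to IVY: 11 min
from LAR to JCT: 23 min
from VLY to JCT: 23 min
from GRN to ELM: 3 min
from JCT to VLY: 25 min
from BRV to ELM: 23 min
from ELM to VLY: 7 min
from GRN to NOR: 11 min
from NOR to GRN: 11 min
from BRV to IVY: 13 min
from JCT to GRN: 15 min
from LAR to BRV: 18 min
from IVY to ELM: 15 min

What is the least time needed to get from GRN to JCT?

32 min

Enumerating some paths:
GRN - NOR - ELM - BRV - JCT: 11+20+4+25 = 60
GRN - ELM - BRV - JCT: 3+4+25 = 32
GRN - NOR - BRV - JCT: 11+23+25 = 59
GRN - ELM - VLY - JCT: 3+7+23 = 33
The minimum is 32 min via GRN - ELM - BRV - JCT.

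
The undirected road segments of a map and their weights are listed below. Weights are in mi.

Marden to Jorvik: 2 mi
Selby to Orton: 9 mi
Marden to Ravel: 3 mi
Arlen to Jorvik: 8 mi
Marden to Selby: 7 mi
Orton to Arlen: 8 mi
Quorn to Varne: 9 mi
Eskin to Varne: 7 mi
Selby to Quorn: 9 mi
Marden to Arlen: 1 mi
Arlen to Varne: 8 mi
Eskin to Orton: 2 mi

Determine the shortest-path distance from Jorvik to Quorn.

18 mi

Shortest distances from Jorvik:
Jorvik: 0
Marden: 2  (via Jorvik)
Arlen: 3  (via Marden)
Ravel: 5  (via Marden)
Selby: 9  (via Marden)
Varne: 11  (via Arlen)
Orton: 11  (via Arlen)
Eskin: 13  (via Orton)
Quorn: 18  (via Selby)
Shortest route: Jorvik–Marden–Selby–Quorn = 18 mi.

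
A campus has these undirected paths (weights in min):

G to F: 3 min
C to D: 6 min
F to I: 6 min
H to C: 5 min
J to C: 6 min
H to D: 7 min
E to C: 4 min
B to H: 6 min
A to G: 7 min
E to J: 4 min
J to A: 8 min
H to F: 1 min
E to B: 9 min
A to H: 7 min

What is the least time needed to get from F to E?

10 min

Settle nodes by increasing distance from F:
F: 0
H: 1  (via F)
G: 3  (via F)
C: 6  (via H)
I: 6  (via F)
B: 7  (via H)
A: 8  (via H)
D: 8  (via H)
E: 10  (via C)
Shortest route: F → H → C → E = 10 min.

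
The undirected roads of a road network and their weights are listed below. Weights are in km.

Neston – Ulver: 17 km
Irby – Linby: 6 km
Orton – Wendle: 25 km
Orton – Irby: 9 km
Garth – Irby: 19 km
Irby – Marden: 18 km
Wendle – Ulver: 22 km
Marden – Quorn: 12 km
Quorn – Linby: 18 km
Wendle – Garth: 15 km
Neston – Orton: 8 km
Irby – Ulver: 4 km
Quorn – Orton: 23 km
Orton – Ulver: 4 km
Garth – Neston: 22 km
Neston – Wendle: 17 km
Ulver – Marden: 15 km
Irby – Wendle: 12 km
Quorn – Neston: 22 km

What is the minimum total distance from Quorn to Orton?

23 km

Shortest distances from Quorn:
Quorn: 0
Marden: 12  (via Quorn)
Linby: 18  (via Quorn)
Neston: 22  (via Quorn)
Orton: 23  (via Quorn)
Shortest route: Quorn → Orton = 23 km.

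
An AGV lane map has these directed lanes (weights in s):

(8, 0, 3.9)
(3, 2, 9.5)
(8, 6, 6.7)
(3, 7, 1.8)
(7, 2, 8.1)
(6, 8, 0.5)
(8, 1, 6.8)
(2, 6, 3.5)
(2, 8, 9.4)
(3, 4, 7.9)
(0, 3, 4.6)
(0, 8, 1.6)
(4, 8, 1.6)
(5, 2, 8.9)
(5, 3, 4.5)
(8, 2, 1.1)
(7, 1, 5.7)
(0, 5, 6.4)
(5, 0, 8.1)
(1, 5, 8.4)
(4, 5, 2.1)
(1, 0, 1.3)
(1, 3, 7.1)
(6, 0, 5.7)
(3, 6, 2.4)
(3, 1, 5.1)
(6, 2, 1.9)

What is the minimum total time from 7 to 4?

Shortest distances from 7:
7: 0
1: 5.7  (via 7)
0: 7  (via 1)
2: 8.1  (via 7)
8: 8.6  (via 0)
3: 11.6  (via 0)
6: 11.6  (via 2)
5: 13.4  (via 0)
4: 19.5  (via 3)
Shortest route: 7 → 1 → 0 → 3 → 4 = 19.5 s.

19.5 s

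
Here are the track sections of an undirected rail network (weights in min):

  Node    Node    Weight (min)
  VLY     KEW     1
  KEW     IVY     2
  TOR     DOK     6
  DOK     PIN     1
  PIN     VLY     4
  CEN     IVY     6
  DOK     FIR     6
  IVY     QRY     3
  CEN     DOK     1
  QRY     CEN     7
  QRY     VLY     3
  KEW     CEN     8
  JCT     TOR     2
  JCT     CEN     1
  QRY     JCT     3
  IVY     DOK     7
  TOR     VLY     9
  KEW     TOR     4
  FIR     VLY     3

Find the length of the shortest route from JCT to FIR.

8 min

Candidate routes:
JCT → QRY → VLY → FIR: 3+3+3 = 9
JCT → CEN → DOK → FIR: 1+1+6 = 8
The minimum is 8 min via JCT → CEN → DOK → FIR.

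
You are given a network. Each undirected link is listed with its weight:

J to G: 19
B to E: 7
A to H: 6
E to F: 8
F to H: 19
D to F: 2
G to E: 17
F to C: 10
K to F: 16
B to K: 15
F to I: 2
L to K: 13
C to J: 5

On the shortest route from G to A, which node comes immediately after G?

E

Compare a few routes:
G - J - C - F - H - A: 19+5+10+19+6 = 59
G - E - F - H - A: 17+8+19+6 = 50
The minimum is 50 via G - E - F - H - A.
So from G the first move is to E.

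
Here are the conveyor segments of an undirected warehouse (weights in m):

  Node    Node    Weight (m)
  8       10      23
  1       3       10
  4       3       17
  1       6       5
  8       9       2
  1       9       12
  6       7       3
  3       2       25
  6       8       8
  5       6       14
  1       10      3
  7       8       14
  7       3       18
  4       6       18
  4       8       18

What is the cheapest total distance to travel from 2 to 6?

40 m

Compare a few routes:
2 → 3 → 7 → 6: 25+18+3 = 46
2 → 3 → 1 → 9 → 8 → 6: 25+10+12+2+8 = 57
2 → 3 → 1 → 6: 25+10+5 = 40
Cheapest is 2 → 3 → 1 → 6 at 40 m.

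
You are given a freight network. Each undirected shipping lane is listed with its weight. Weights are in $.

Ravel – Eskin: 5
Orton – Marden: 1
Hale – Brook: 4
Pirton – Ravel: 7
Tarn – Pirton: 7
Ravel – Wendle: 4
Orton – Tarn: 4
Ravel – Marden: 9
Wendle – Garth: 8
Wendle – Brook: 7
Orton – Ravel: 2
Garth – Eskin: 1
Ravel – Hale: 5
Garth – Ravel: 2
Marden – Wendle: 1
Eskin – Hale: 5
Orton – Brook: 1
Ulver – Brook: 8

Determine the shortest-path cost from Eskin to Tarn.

$9

Settle nodes by increasing distance from Eskin:
Eskin: 0
Garth: 1  (via Eskin)
Ravel: 3  (via Garth)
Orton: 5  (via Ravel)
Hale: 5  (via Eskin)
Marden: 6  (via Orton)
Brook: 6  (via Orton)
Wendle: 7  (via Ravel)
Tarn: 9  (via Orton)
Shortest route: Eskin → Garth → Ravel → Orton → Tarn = $9.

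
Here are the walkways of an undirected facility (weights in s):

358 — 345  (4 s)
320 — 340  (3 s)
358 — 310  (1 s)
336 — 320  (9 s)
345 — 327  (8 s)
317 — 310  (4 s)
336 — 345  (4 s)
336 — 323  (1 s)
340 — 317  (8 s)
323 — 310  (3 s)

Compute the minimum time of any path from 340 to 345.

Settle nodes by increasing distance from 340:
340: 0
320: 3  (via 340)
317: 8  (via 340)
310: 12  (via 317)
336: 12  (via 320)
358: 13  (via 310)
323: 13  (via 336)
345: 16  (via 336)
Shortest route: 340 → 320 → 336 → 345 = 16 s.

16 s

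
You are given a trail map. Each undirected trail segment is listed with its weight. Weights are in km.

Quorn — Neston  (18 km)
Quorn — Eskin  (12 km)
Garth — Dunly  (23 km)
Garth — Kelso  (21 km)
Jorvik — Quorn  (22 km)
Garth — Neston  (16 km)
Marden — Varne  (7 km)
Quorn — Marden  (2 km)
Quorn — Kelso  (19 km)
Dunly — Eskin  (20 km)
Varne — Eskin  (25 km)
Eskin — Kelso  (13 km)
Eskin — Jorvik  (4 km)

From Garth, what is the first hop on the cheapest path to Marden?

Neston

Enumerating some paths:
Garth–Neston–Quorn–Marden: 16+18+2 = 36
Garth–Kelso–Quorn–Marden: 21+19+2 = 42
Cheapest is Garth–Neston–Quorn–Marden at 36 km.
So from Garth the first move is to Neston.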